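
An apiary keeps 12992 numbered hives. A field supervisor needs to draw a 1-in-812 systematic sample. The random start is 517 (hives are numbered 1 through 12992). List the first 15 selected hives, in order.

hive 1: 517
hive 2: 517 + 812 = 1329
hive 3: 1329 + 812 = 2141
hive 4: 2141 + 812 = 2953
hive 5: 2953 + 812 = 3765
hive 6: 3765 + 812 = 4577
hive 7: 4577 + 812 = 5389
hive 8: 5389 + 812 = 6201
hive 9: 6201 + 812 = 7013
hive 10: 7013 + 812 = 7825
hive 11: 7825 + 812 = 8637
hive 12: 8637 + 812 = 9449
hive 13: 9449 + 812 = 10261
hive 14: 10261 + 812 = 11073
hive 15: 11073 + 812 = 11885

517, 1329, 2141, 2953, 3765, 4577, 5389, 6201, 7013, 7825, 8637, 9449, 10261, 11073, 11885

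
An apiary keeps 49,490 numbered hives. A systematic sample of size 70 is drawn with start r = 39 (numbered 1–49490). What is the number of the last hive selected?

k = 49490/70 = 707
70th selection = r + (70−1)·k = 39 + 69×707 = 39 + 48783 = 48822

48822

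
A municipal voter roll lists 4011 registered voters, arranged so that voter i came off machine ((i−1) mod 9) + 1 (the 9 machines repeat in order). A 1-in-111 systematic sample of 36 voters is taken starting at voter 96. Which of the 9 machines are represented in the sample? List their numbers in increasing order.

3, 6, 9

Consecutive selections differ by k = 111, so their machine numbers differ by 111 mod 9 = 3.
gcd(111, 9) = 3, so the sample visits 9/3 = 3 distinct residues mod 9.
Start 96 is machine 6; the machines hit are 3, 6, 9.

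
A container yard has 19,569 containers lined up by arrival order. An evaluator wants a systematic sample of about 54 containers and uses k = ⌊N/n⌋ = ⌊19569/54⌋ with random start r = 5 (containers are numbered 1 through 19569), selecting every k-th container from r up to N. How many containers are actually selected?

k = ⌊19569/54⌋ = 362
Achieved size = ⌊(19569 − 5)/362⌋ + 1 = ⌊19564/362⌋ + 1 = 54 + 1 = 55
(last selection: 5 + 54×362 = 19553 ≤ 19569; next would be 19915 > 19569)

55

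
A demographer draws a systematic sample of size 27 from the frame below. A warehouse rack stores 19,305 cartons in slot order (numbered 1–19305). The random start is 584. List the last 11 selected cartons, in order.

k = N/n = 19305/27 = 715
17th selection = 584 + 16×715 = 12024
18th: 12024 + 715 = 12739
19th: 12739 + 715 = 13454
20th: 13454 + 715 = 14169
21st: 14169 + 715 = 14884
22nd: 14884 + 715 = 15599
23rd: 15599 + 715 = 16314
24th: 16314 + 715 = 17029
25th: 17029 + 715 = 17744
26th: 17744 + 715 = 18459
27th: 18459 + 715 = 19174

12024, 12739, 13454, 14169, 14884, 15599, 16314, 17029, 17744, 18459, 19174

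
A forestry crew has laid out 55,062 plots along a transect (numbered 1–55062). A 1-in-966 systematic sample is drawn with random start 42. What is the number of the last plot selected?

k = 966
57th selection = r + (57−1)·k = 42 + 56×966 = 42 + 54096 = 54138

54138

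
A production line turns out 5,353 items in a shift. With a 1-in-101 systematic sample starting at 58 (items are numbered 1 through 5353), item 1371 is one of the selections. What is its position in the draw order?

14

k = 101
position = (1371 − 58)/101 + 1 = 1313/101 + 1 = 13 + 1 = 14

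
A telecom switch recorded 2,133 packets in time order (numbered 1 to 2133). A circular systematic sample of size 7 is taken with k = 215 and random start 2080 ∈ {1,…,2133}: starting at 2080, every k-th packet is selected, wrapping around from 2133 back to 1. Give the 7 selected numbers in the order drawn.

Selection 1: 2080
Selection 2: 2080 + 215 = 2295 → 2295 − 2133 = 162
Selection 3: 162 + 215 = 377
Selection 4: 377 + 215 = 592
Selection 5: 592 + 215 = 807
Selection 6: 807 + 215 = 1022
Selection 7: 1022 + 215 = 1237

2080, 162, 377, 592, 807, 1022, 1237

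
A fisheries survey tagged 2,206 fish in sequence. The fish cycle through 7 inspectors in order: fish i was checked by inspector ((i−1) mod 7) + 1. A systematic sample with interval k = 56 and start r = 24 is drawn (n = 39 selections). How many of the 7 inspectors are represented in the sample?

1

Consecutive selections differ by k = 56, so their inspector numbers differ by 56 mod 7 = 0.
gcd(56, 7) = 7, so the sample visits 7/7 = 1 distinct residues mod 7.
Start 24 is inspector 3; the inspectors hit are 3.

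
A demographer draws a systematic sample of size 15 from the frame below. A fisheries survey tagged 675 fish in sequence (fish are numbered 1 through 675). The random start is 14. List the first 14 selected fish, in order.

k = N/n = 675/15 = 45
fish 1: 14
fish 2: 14 + 45 = 59
fish 3: 59 + 45 = 104
fish 4: 104 + 45 = 149
fish 5: 149 + 45 = 194
fish 6: 194 + 45 = 239
fish 7: 239 + 45 = 284
fish 8: 284 + 45 = 329
fish 9: 329 + 45 = 374
fish 10: 374 + 45 = 419
fish 11: 419 + 45 = 464
fish 12: 464 + 45 = 509
fish 13: 509 + 45 = 554
fish 14: 554 + 45 = 599

14, 59, 104, 149, 194, 239, 284, 329, 374, 419, 464, 509, 554, 599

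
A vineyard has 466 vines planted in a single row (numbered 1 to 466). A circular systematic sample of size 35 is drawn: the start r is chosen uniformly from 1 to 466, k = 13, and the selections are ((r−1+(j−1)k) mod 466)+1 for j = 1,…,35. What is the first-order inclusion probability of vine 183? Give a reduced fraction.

For each position j, as r ranges over 1…466 the j-th selection hits every vine exactly once, so vine 183 is selected for exactly 35 of the 466 starts.
Inclusion probability = 35/466.

35/466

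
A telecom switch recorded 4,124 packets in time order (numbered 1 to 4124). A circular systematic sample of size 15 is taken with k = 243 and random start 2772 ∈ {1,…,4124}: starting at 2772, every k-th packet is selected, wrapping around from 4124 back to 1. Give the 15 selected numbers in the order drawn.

2772, 3015, 3258, 3501, 3744, 3987, 106, 349, 592, 835, 1078, 1321, 1564, 1807, 2050

Selection 1: 2772
Selection 2: 2772 + 243 = 3015
Selection 3: 3015 + 243 = 3258
Selection 4: 3258 + 243 = 3501
Selection 5: 3501 + 243 = 3744
Selection 6: 3744 + 243 = 3987
Selection 7: 3987 + 243 = 4230 → 4230 − 4124 = 106
Selection 8: 106 + 243 = 349
Selection 9: 349 + 243 = 592
Selection 10: 592 + 243 = 835
Selection 11: 835 + 243 = 1078
Selection 12: 1078 + 243 = 1321
Selection 13: 1321 + 243 = 1564
Selection 14: 1564 + 243 = 1807
Selection 15: 1807 + 243 = 2050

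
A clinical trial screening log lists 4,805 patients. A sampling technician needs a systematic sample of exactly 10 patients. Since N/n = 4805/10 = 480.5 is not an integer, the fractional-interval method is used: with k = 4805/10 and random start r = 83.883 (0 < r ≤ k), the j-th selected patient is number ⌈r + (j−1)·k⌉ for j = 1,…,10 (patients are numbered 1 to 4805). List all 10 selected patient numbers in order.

84, 565, 1045, 1526, 2006, 2487, 2967, 3448, 3928, 4409

j=1: r + 0k = 83.883 → ⌈·⌉ = 84
j=2: r + 1k = 564.383 → ⌈·⌉ = 565
j=3: r + 2k = 1044.883 → ⌈·⌉ = 1045
j=4: r + 3k = 1525.383 → ⌈·⌉ = 1526
j=5: r + 4k = 2005.883 → ⌈·⌉ = 2006
j=6: r + 5k = 2486.383 → ⌈·⌉ = 2487
j=7: r + 6k = 2966.883 → ⌈·⌉ = 2967
j=8: r + 7k = 3447.383 → ⌈·⌉ = 3448
j=9: r + 8k = 3927.883 → ⌈·⌉ = 3928
j=10: r + 9k = 4408.383 → ⌈·⌉ = 4409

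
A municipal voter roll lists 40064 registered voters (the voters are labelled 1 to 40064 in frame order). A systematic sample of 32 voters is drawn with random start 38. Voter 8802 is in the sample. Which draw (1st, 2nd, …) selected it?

k = 40064/32 = 1252
position = (8802 − 38)/1252 + 1 = 8764/1252 + 1 = 7 + 1 = 8

8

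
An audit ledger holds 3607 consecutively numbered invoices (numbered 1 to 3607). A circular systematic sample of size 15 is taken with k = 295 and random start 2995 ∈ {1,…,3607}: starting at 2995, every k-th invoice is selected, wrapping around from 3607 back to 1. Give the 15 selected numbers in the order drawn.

Selection 1: 2995
Selection 2: 2995 + 295 = 3290
Selection 3: 3290 + 295 = 3585
Selection 4: 3585 + 295 = 3880 → 3880 − 3607 = 273
Selection 5: 273 + 295 = 568
Selection 6: 568 + 295 = 863
Selection 7: 863 + 295 = 1158
Selection 8: 1158 + 295 = 1453
Selection 9: 1453 + 295 = 1748
Selection 10: 1748 + 295 = 2043
Selection 11: 2043 + 295 = 2338
Selection 12: 2338 + 295 = 2633
Selection 13: 2633 + 295 = 2928
Selection 14: 2928 + 295 = 3223
Selection 15: 3223 + 295 = 3518

2995, 3290, 3585, 273, 568, 863, 1158, 1453, 1748, 2043, 2338, 2633, 2928, 3223, 3518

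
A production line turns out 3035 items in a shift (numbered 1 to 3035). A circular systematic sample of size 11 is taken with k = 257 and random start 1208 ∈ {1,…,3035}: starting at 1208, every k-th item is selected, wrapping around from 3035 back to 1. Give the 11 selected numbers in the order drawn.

Selection 1: 1208
Selection 2: 1208 + 257 = 1465
Selection 3: 1465 + 257 = 1722
Selection 4: 1722 + 257 = 1979
Selection 5: 1979 + 257 = 2236
Selection 6: 2236 + 257 = 2493
Selection 7: 2493 + 257 = 2750
Selection 8: 2750 + 257 = 3007
Selection 9: 3007 + 257 = 3264 → 3264 − 3035 = 229
Selection 10: 229 + 257 = 486
Selection 11: 486 + 257 = 743

1208, 1465, 1722, 1979, 2236, 2493, 2750, 3007, 229, 486, 743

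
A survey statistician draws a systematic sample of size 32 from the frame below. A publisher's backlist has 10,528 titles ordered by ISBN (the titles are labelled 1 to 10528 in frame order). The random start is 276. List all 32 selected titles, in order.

k = N/n = 10528/32 = 329
title 1: 276
title 2: 276 + 329 = 605
title 3: 605 + 329 = 934
title 4: 934 + 329 = 1263
title 5: 1263 + 329 = 1592
title 6: 1592 + 329 = 1921
title 7: 1921 + 329 = 2250
title 8: 2250 + 329 = 2579
title 9: 2579 + 329 = 2908
title 10: 2908 + 329 = 3237
title 11: 3237 + 329 = 3566
title 12: 3566 + 329 = 3895
title 13: 3895 + 329 = 4224
title 14: 4224 + 329 = 4553
title 15: 4553 + 329 = 4882
title 16: 4882 + 329 = 5211
title 17: 5211 + 329 = 5540
title 18: 5540 + 329 = 5869
title 19: 5869 + 329 = 6198
title 20: 6198 + 329 = 6527
title 21: 6527 + 329 = 6856
title 22: 6856 + 329 = 7185
title 23: 7185 + 329 = 7514
title 24: 7514 + 329 = 7843
title 25: 7843 + 329 = 8172
title 26: 8172 + 329 = 8501
title 27: 8501 + 329 = 8830
title 28: 8830 + 329 = 9159
title 29: 9159 + 329 = 9488
title 30: 9488 + 329 = 9817
title 31: 9817 + 329 = 10146
title 32: 10146 + 329 = 10475

276, 605, 934, 1263, 1592, 1921, 2250, 2579, 2908, 3237, 3566, 3895, 4224, 4553, 4882, 5211, 5540, 5869, 6198, 6527, 6856, 7185, 7514, 7843, 8172, 8501, 8830, 9159, 9488, 9817, 10146, 10475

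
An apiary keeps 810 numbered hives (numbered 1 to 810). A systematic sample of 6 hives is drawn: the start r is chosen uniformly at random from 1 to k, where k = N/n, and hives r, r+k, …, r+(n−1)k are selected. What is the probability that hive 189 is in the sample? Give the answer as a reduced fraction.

1/135

k = 810/6 = 135.
Hive 189 is selected iff r ≡ 189 (mod 135); exactly one such r in {1,…,135}.
Inclusion probability = 1/135.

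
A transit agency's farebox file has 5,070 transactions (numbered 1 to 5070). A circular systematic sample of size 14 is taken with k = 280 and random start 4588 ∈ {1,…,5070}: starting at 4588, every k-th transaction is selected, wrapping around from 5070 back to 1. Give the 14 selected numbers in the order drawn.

4588, 4868, 78, 358, 638, 918, 1198, 1478, 1758, 2038, 2318, 2598, 2878, 3158

Selection 1: 4588
Selection 2: 4588 + 280 = 4868
Selection 3: 4868 + 280 = 5148 → 5148 − 5070 = 78
Selection 4: 78 + 280 = 358
Selection 5: 358 + 280 = 638
Selection 6: 638 + 280 = 918
Selection 7: 918 + 280 = 1198
Selection 8: 1198 + 280 = 1478
Selection 9: 1478 + 280 = 1758
Selection 10: 1758 + 280 = 2038
Selection 11: 2038 + 280 = 2318
Selection 12: 2318 + 280 = 2598
Selection 13: 2598 + 280 = 2878
Selection 14: 2878 + 280 = 3158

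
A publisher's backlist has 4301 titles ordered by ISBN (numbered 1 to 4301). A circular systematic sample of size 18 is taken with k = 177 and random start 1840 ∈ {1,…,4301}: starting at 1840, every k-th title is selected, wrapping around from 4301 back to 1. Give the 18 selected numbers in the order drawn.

Selection 1: 1840
Selection 2: 1840 + 177 = 2017
Selection 3: 2017 + 177 = 2194
Selection 4: 2194 + 177 = 2371
Selection 5: 2371 + 177 = 2548
Selection 6: 2548 + 177 = 2725
Selection 7: 2725 + 177 = 2902
Selection 8: 2902 + 177 = 3079
Selection 9: 3079 + 177 = 3256
Selection 10: 3256 + 177 = 3433
Selection 11: 3433 + 177 = 3610
Selection 12: 3610 + 177 = 3787
Selection 13: 3787 + 177 = 3964
Selection 14: 3964 + 177 = 4141
Selection 15: 4141 + 177 = 4318 → 4318 − 4301 = 17
Selection 16: 17 + 177 = 194
Selection 17: 194 + 177 = 371
Selection 18: 371 + 177 = 548

1840, 2017, 2194, 2371, 2548, 2725, 2902, 3079, 3256, 3433, 3610, 3787, 3964, 4141, 17, 194, 371, 548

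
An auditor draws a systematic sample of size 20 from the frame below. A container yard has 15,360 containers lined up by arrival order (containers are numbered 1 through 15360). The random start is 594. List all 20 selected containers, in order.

594, 1362, 2130, 2898, 3666, 4434, 5202, 5970, 6738, 7506, 8274, 9042, 9810, 10578, 11346, 12114, 12882, 13650, 14418, 15186

k = N/n = 15360/20 = 768
container 1: 594
container 2: 594 + 768 = 1362
container 3: 1362 + 768 = 2130
container 4: 2130 + 768 = 2898
container 5: 2898 + 768 = 3666
container 6: 3666 + 768 = 4434
container 7: 4434 + 768 = 5202
container 8: 5202 + 768 = 5970
container 9: 5970 + 768 = 6738
container 10: 6738 + 768 = 7506
container 11: 7506 + 768 = 8274
container 12: 8274 + 768 = 9042
container 13: 9042 + 768 = 9810
container 14: 9810 + 768 = 10578
container 15: 10578 + 768 = 11346
container 16: 11346 + 768 = 12114
container 17: 12114 + 768 = 12882
container 18: 12882 + 768 = 13650
container 19: 13650 + 768 = 14418
container 20: 14418 + 768 = 15186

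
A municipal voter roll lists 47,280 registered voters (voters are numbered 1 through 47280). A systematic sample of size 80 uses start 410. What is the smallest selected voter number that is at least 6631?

k = 47280/80 = 591
Steps past start: ⌈(6631 − 410)/591⌉ = ⌈6221/591⌉ = 11
Selected voter: 410 + 11×591 = 6911

6911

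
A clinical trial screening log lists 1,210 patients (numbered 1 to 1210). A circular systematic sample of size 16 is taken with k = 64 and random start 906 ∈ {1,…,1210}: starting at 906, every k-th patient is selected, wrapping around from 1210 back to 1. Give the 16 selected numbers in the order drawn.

Selection 1: 906
Selection 2: 906 + 64 = 970
Selection 3: 970 + 64 = 1034
Selection 4: 1034 + 64 = 1098
Selection 5: 1098 + 64 = 1162
Selection 6: 1162 + 64 = 1226 → 1226 − 1210 = 16
Selection 7: 16 + 64 = 80
Selection 8: 80 + 64 = 144
Selection 9: 144 + 64 = 208
Selection 10: 208 + 64 = 272
Selection 11: 272 + 64 = 336
Selection 12: 336 + 64 = 400
Selection 13: 400 + 64 = 464
Selection 14: 464 + 64 = 528
Selection 15: 528 + 64 = 592
Selection 16: 592 + 64 = 656

906, 970, 1034, 1098, 1162, 16, 80, 144, 208, 272, 336, 400, 464, 528, 592, 656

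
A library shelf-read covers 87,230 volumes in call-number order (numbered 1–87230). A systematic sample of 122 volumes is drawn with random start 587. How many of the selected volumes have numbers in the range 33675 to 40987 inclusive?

k = 87230/122 = 715
First selection ≥ 33675: 587 + ⌈(33675−587)/715⌉·715 = 587 + 47×715 = 34192
Last selection ≤ 40987: 587 + ⌊(40987−587)/715⌋·715 = 587 + 56×715 = 40627
Count = 56 − 47 + 1 = 10

10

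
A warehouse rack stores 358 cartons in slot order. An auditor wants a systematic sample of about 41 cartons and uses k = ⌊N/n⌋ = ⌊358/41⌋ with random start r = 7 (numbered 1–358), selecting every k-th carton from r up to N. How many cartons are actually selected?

k = ⌊358/41⌋ = 8
Achieved size = ⌊(358 − 7)/8⌋ + 1 = ⌊351/8⌋ + 1 = 43 + 1 = 44
(last selection: 7 + 43×8 = 351 ≤ 358; next would be 359 > 358)

44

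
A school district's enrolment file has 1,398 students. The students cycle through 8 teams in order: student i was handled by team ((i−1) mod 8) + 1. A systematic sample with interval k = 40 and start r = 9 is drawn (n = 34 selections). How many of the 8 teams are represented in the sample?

1

Consecutive selections differ by k = 40, so their team numbers differ by 40 mod 8 = 0.
gcd(40, 8) = 8, so the sample visits 8/8 = 1 distinct residues mod 8.
Start 9 is team 1; the teams hit are 1.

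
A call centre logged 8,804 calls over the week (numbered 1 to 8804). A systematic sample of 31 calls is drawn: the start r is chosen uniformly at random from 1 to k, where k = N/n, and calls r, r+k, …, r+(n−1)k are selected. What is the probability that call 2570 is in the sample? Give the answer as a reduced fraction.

k = 8804/31 = 284.
Call 2570 is selected iff r ≡ 2570 (mod 284); exactly one such r in {1,…,284}.
Inclusion probability = 1/284.

1/284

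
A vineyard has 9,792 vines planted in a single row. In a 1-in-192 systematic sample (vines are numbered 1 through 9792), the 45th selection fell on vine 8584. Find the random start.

k = 192
r = 8584 − (45−1)×192 = 8584 − 8448 = 136

136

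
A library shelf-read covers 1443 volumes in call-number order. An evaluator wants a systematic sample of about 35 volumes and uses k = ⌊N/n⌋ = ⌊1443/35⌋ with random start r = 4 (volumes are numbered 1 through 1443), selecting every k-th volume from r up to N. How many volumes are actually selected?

36

k = ⌊1443/35⌋ = 41
Achieved size = ⌊(1443 − 4)/41⌋ + 1 = ⌊1439/41⌋ + 1 = 35 + 1 = 36
(last selection: 4 + 35×41 = 1439 ≤ 1443; next would be 1480 > 1443)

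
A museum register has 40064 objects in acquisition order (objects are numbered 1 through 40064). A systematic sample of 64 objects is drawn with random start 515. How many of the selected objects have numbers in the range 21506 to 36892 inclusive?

25

k = 40064/64 = 626
First selection ≥ 21506: 515 + ⌈(21506−515)/626⌉·626 = 515 + 34×626 = 21799
Last selection ≤ 36892: 515 + ⌊(36892−515)/626⌋·626 = 515 + 58×626 = 36823
Count = 58 − 34 + 1 = 25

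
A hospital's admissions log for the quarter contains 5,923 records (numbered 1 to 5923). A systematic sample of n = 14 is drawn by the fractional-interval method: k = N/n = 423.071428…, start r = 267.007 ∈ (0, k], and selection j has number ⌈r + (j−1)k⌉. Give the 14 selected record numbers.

j=1: r + 0k = 267.007 → ⌈·⌉ = 268
j=2: r + 1k = 690.078428… → ⌈·⌉ = 691
j=3: r + 2k = 1113.149857… → ⌈·⌉ = 1114
j=4: r + 3k = 1536.221285… → ⌈·⌉ = 1537
j=5: r + 4k = 1959.292714… → ⌈·⌉ = 1960
j=6: r + 5k = 2382.364142… → ⌈·⌉ = 2383
j=7: r + 6k = 2805.435571… → ⌈·⌉ = 2806
j=8: r + 7k = 3228.507 → ⌈·⌉ = 3229
j=9: r + 8k = 3651.578428… → ⌈·⌉ = 3652
j=10: r + 9k = 4074.649857… → ⌈·⌉ = 4075
j=11: r + 10k = 4497.721285… → ⌈·⌉ = 4498
j=12: r + 11k = 4920.792714… → ⌈·⌉ = 4921
j=13: r + 12k = 5343.864142… → ⌈·⌉ = 5344
j=14: r + 13k = 5766.935571… → ⌈·⌉ = 5767

268, 691, 1114, 1537, 1960, 2383, 2806, 3229, 3652, 4075, 4498, 4921, 5344, 5767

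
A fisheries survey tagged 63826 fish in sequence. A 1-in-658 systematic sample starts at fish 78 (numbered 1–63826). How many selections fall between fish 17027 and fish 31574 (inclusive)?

22

k = 658
First selection ≥ 17027: 78 + ⌈(17027−78)/658⌉·658 = 78 + 26×658 = 17186
Last selection ≤ 31574: 78 + ⌊(31574−78)/658⌋·658 = 78 + 47×658 = 31004
Count = 47 − 26 + 1 = 22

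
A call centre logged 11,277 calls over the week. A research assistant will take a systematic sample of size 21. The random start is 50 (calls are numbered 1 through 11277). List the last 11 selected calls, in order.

k = N/n = 11277/21 = 537
11th selection = 50 + 10×537 = 5420
12th: 5420 + 537 = 5957
13th: 5957 + 537 = 6494
14th: 6494 + 537 = 7031
15th: 7031 + 537 = 7568
16th: 7568 + 537 = 8105
17th: 8105 + 537 = 8642
18th: 8642 + 537 = 9179
19th: 9179 + 537 = 9716
20th: 9716 + 537 = 10253
21st: 10253 + 537 = 10790

5420, 5957, 6494, 7031, 7568, 8105, 8642, 9179, 9716, 10253, 10790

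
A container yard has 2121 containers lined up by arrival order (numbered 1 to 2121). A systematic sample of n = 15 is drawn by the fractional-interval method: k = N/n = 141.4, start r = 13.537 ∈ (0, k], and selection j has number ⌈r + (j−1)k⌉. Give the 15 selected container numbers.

14, 155, 297, 438, 580, 721, 862, 1004, 1145, 1287, 1428, 1569, 1711, 1852, 1994

j=1: r + 0k = 13.537 → ⌈·⌉ = 14
j=2: r + 1k = 154.937 → ⌈·⌉ = 155
j=3: r + 2k = 296.337 → ⌈·⌉ = 297
j=4: r + 3k = 437.737 → ⌈·⌉ = 438
j=5: r + 4k = 579.137 → ⌈·⌉ = 580
j=6: r + 5k = 720.537 → ⌈·⌉ = 721
j=7: r + 6k = 861.937 → ⌈·⌉ = 862
j=8: r + 7k = 1003.337 → ⌈·⌉ = 1004
j=9: r + 8k = 1144.737 → ⌈·⌉ = 1145
j=10: r + 9k = 1286.137 → ⌈·⌉ = 1287
j=11: r + 10k = 1427.537 → ⌈·⌉ = 1428
j=12: r + 11k = 1568.937 → ⌈·⌉ = 1569
j=13: r + 12k = 1710.337 → ⌈·⌉ = 1711
j=14: r + 13k = 1851.737 → ⌈·⌉ = 1852
j=15: r + 14k = 1993.137 → ⌈·⌉ = 1994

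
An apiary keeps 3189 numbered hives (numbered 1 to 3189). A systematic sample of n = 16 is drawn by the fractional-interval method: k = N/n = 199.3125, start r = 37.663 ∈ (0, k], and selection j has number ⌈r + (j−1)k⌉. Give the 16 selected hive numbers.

38, 237, 437, 636, 835, 1035, 1234, 1433, 1633, 1832, 2031, 2231, 2430, 2629, 2829, 3028

j=1: r + 0k = 37.663 → ⌈·⌉ = 38
j=2: r + 1k = 236.9755 → ⌈·⌉ = 237
j=3: r + 2k = 436.288 → ⌈·⌉ = 437
j=4: r + 3k = 635.6005 → ⌈·⌉ = 636
j=5: r + 4k = 834.913 → ⌈·⌉ = 835
j=6: r + 5k = 1034.2255 → ⌈·⌉ = 1035
j=7: r + 6k = 1233.538 → ⌈·⌉ = 1234
j=8: r + 7k = 1432.8505 → ⌈·⌉ = 1433
j=9: r + 8k = 1632.163 → ⌈·⌉ = 1633
j=10: r + 9k = 1831.4755 → ⌈·⌉ = 1832
j=11: r + 10k = 2030.788 → ⌈·⌉ = 2031
j=12: r + 11k = 2230.1005 → ⌈·⌉ = 2231
j=13: r + 12k = 2429.413 → ⌈·⌉ = 2430
j=14: r + 13k = 2628.7255 → ⌈·⌉ = 2629
j=15: r + 14k = 2828.038 → ⌈·⌉ = 2829
j=16: r + 15k = 3027.3505 → ⌈·⌉ = 3028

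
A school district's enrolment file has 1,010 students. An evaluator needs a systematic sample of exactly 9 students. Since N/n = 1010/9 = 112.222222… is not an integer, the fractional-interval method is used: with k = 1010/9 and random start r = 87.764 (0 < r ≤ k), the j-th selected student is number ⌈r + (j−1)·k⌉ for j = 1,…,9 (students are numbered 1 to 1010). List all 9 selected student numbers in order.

j=1: r + 0k = 87.764 → ⌈·⌉ = 88
j=2: r + 1k = 199.986222… → ⌈·⌉ = 200
j=3: r + 2k = 312.208444… → ⌈·⌉ = 313
j=4: r + 3k = 424.430666… → ⌈·⌉ = 425
j=5: r + 4k = 536.652888… → ⌈·⌉ = 537
j=6: r + 5k = 648.875111… → ⌈·⌉ = 649
j=7: r + 6k = 761.097333… → ⌈·⌉ = 762
j=8: r + 7k = 873.319555… → ⌈·⌉ = 874
j=9: r + 8k = 985.541777… → ⌈·⌉ = 986

88, 200, 313, 425, 537, 649, 762, 874, 986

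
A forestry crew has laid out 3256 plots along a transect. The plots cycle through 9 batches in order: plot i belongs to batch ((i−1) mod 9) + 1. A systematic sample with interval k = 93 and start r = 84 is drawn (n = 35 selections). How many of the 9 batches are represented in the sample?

3

Consecutive selections differ by k = 93, so their batch numbers differ by 93 mod 9 = 3.
gcd(93, 9) = 3, so the sample visits 9/3 = 3 distinct residues mod 9.
Start 84 is batch 3; the batches hit are 3, 6, 9.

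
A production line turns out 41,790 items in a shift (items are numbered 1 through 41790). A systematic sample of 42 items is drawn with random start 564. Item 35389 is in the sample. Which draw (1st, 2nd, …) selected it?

k = 41790/42 = 995
position = (35389 − 564)/995 + 1 = 34825/995 + 1 = 35 + 1 = 36

36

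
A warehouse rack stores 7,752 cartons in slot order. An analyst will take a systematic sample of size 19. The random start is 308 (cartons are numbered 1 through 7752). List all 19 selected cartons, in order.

308, 716, 1124, 1532, 1940, 2348, 2756, 3164, 3572, 3980, 4388, 4796, 5204, 5612, 6020, 6428, 6836, 7244, 7652

k = N/n = 7752/19 = 408
carton 1: 308
carton 2: 308 + 408 = 716
carton 3: 716 + 408 = 1124
carton 4: 1124 + 408 = 1532
carton 5: 1532 + 408 = 1940
carton 6: 1940 + 408 = 2348
carton 7: 2348 + 408 = 2756
carton 8: 2756 + 408 = 3164
carton 9: 3164 + 408 = 3572
carton 10: 3572 + 408 = 3980
carton 11: 3980 + 408 = 4388
carton 12: 4388 + 408 = 4796
carton 13: 4796 + 408 = 5204
carton 14: 5204 + 408 = 5612
carton 15: 5612 + 408 = 6020
carton 16: 6020 + 408 = 6428
carton 17: 6428 + 408 = 6836
carton 18: 6836 + 408 = 7244
carton 19: 7244 + 408 = 7652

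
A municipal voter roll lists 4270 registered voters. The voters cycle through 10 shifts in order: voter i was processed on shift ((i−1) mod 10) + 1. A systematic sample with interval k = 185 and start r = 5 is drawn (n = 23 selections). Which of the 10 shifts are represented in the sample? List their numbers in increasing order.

Consecutive selections differ by k = 185, so their shift numbers differ by 185 mod 10 = 5.
gcd(185, 10) = 5, so the sample visits 10/5 = 2 distinct residues mod 10.
Start 5 is shift 5; the shifts hit are 5, 10.

5, 10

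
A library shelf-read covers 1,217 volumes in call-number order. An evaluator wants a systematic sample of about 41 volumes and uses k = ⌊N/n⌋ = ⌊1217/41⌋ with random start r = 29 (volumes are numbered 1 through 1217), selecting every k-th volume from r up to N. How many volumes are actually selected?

41

k = ⌊1217/41⌋ = 29
Achieved size = ⌊(1217 − 29)/29⌋ + 1 = ⌊1188/29⌋ + 1 = 40 + 1 = 41
(last selection: 29 + 40×29 = 1189 ≤ 1217; next would be 1218 > 1217)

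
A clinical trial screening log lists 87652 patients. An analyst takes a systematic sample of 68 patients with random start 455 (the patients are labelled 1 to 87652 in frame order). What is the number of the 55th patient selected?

k = 87652/68 = 1289
55th selection = r + (55−1)·k = 455 + 54×1289 = 455 + 69606 = 70061

70061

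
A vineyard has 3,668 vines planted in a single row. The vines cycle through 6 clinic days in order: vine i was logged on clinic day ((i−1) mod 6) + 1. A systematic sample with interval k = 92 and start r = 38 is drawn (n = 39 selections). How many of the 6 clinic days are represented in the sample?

Consecutive selections differ by k = 92, so their clinic day numbers differ by 92 mod 6 = 2.
gcd(92, 6) = 2, so the sample visits 6/2 = 3 distinct residues mod 6.
Start 38 is clinic day 2; the clinic days hit are 2, 4, 6.

3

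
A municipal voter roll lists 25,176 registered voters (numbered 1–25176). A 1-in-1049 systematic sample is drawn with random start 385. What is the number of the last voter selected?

k = 1049
24th selection = r + (24−1)·k = 385 + 23×1049 = 385 + 24127 = 24512

24512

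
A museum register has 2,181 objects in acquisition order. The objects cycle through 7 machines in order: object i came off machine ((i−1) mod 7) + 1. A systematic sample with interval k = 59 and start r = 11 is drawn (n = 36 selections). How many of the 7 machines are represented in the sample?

7

Consecutive selections differ by k = 59, so their machine numbers differ by 59 mod 7 = 3.
gcd(59, 7) = 1, so the sample visits 7/1 = 7 distinct residues mod 7.
Start 11 is machine 4; the machines hit are 1, 2, 3, 4, 5, 6, 7.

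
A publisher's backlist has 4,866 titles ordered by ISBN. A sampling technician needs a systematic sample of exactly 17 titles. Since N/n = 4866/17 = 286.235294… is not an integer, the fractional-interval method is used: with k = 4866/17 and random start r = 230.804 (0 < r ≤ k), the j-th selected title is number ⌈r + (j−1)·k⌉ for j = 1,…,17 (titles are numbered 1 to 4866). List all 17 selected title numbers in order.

231, 518, 804, 1090, 1376, 1662, 1949, 2235, 2521, 2807, 3094, 3380, 3666, 3952, 4239, 4525, 4811

j=1: r + 0k = 230.804 → ⌈·⌉ = 231
j=2: r + 1k = 517.039294… → ⌈·⌉ = 518
j=3: r + 2k = 803.274588… → ⌈·⌉ = 804
j=4: r + 3k = 1089.509882… → ⌈·⌉ = 1090
j=5: r + 4k = 1375.745176… → ⌈·⌉ = 1376
j=6: r + 5k = 1661.980470… → ⌈·⌉ = 1662
j=7: r + 6k = 1948.215764… → ⌈·⌉ = 1949
j=8: r + 7k = 2234.451058… → ⌈·⌉ = 2235
j=9: r + 8k = 2520.686352… → ⌈·⌉ = 2521
j=10: r + 9k = 2806.921647… → ⌈·⌉ = 2807
j=11: r + 10k = 3093.156941… → ⌈·⌉ = 3094
j=12: r + 11k = 3379.392235… → ⌈·⌉ = 3380
j=13: r + 12k = 3665.627529… → ⌈·⌉ = 3666
j=14: r + 13k = 3951.862823… → ⌈·⌉ = 3952
j=15: r + 14k = 4238.098117… → ⌈·⌉ = 4239
j=16: r + 15k = 4524.333411… → ⌈·⌉ = 4525
j=17: r + 16k = 4810.568705… → ⌈·⌉ = 4811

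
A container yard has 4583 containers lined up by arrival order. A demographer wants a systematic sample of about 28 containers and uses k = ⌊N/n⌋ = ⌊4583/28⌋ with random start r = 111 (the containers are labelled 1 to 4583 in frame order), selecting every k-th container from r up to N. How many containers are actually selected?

k = ⌊4583/28⌋ = 163
Achieved size = ⌊(4583 − 111)/163⌋ + 1 = ⌊4472/163⌋ + 1 = 27 + 1 = 28
(last selection: 111 + 27×163 = 4512 ≤ 4583; next would be 4675 > 4583)

28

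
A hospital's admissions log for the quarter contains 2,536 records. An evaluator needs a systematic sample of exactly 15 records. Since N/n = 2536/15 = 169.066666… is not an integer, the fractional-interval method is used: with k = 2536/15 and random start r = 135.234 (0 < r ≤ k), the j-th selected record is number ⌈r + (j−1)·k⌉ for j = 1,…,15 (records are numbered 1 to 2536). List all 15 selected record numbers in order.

136, 305, 474, 643, 812, 981, 1150, 1319, 1488, 1657, 1826, 1995, 2165, 2334, 2503

j=1: r + 0k = 135.234 → ⌈·⌉ = 136
j=2: r + 1k = 304.300666… → ⌈·⌉ = 305
j=3: r + 2k = 473.367333… → ⌈·⌉ = 474
j=4: r + 3k = 642.434 → ⌈·⌉ = 643
j=5: r + 4k = 811.500666… → ⌈·⌉ = 812
j=6: r + 5k = 980.567333… → ⌈·⌉ = 981
j=7: r + 6k = 1149.634 → ⌈·⌉ = 1150
j=8: r + 7k = 1318.700666… → ⌈·⌉ = 1319
j=9: r + 8k = 1487.767333… → ⌈·⌉ = 1488
j=10: r + 9k = 1656.834 → ⌈·⌉ = 1657
j=11: r + 10k = 1825.900666… → ⌈·⌉ = 1826
j=12: r + 11k = 1994.967333… → ⌈·⌉ = 1995
j=13: r + 12k = 2164.034 → ⌈·⌉ = 2165
j=14: r + 13k = 2333.100666… → ⌈·⌉ = 2334
j=15: r + 14k = 2502.167333… → ⌈·⌉ = 2503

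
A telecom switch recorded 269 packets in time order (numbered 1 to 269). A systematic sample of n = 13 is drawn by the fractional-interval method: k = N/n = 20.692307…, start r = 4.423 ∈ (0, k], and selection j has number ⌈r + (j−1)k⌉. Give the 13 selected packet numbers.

5, 26, 46, 67, 88, 108, 129, 150, 170, 191, 212, 233, 253

j=1: r + 0k = 4.423 → ⌈·⌉ = 5
j=2: r + 1k = 25.115307… → ⌈·⌉ = 26
j=3: r + 2k = 45.807615… → ⌈·⌉ = 46
j=4: r + 3k = 66.499923… → ⌈·⌉ = 67
j=5: r + 4k = 87.192230… → ⌈·⌉ = 88
j=6: r + 5k = 107.884538… → ⌈·⌉ = 108
j=7: r + 6k = 128.576846… → ⌈·⌉ = 129
j=8: r + 7k = 149.269153… → ⌈·⌉ = 150
j=9: r + 8k = 169.961461… → ⌈·⌉ = 170
j=10: r + 9k = 190.653769… → ⌈·⌉ = 191
j=11: r + 10k = 211.346076… → ⌈·⌉ = 212
j=12: r + 11k = 232.038384… → ⌈·⌉ = 233
j=13: r + 12k = 252.730692… → ⌈·⌉ = 253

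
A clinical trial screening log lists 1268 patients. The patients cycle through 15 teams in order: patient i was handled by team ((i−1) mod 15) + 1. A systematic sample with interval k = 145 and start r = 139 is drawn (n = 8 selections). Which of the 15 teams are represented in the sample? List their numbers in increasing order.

Consecutive selections differ by k = 145, so their team numbers differ by 145 mod 15 = 10.
gcd(145, 15) = 5, so the sample visits 15/5 = 3 distinct residues mod 15.
Start 139 is team 4; the teams hit are 4, 9, 14.

4, 9, 14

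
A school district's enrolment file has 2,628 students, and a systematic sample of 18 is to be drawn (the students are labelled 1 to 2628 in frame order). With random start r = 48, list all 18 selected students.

48, 194, 340, 486, 632, 778, 924, 1070, 1216, 1362, 1508, 1654, 1800, 1946, 2092, 2238, 2384, 2530

k = N/n = 2628/18 = 146
student 1: 48
student 2: 48 + 146 = 194
student 3: 194 + 146 = 340
student 4: 340 + 146 = 486
student 5: 486 + 146 = 632
student 6: 632 + 146 = 778
student 7: 778 + 146 = 924
student 8: 924 + 146 = 1070
student 9: 1070 + 146 = 1216
student 10: 1216 + 146 = 1362
student 11: 1362 + 146 = 1508
student 12: 1508 + 146 = 1654
student 13: 1654 + 146 = 1800
student 14: 1800 + 146 = 1946
student 15: 1946 + 146 = 2092
student 16: 2092 + 146 = 2238
student 17: 2238 + 146 = 2384
student 18: 2384 + 146 = 2530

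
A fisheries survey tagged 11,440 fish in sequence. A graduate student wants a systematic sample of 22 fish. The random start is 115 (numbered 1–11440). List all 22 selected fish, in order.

115, 635, 1155, 1675, 2195, 2715, 3235, 3755, 4275, 4795, 5315, 5835, 6355, 6875, 7395, 7915, 8435, 8955, 9475, 9995, 10515, 11035

k = N/n = 11440/22 = 520
fish 1: 115
fish 2: 115 + 520 = 635
fish 3: 635 + 520 = 1155
fish 4: 1155 + 520 = 1675
fish 5: 1675 + 520 = 2195
fish 6: 2195 + 520 = 2715
fish 7: 2715 + 520 = 3235
fish 8: 3235 + 520 = 3755
fish 9: 3755 + 520 = 4275
fish 10: 4275 + 520 = 4795
fish 11: 4795 + 520 = 5315
fish 12: 5315 + 520 = 5835
fish 13: 5835 + 520 = 6355
fish 14: 6355 + 520 = 6875
fish 15: 6875 + 520 = 7395
fish 16: 7395 + 520 = 7915
fish 17: 7915 + 520 = 8435
fish 18: 8435 + 520 = 8955
fish 19: 8955 + 520 = 9475
fish 20: 9475 + 520 = 9995
fish 21: 9995 + 520 = 10515
fish 22: 10515 + 520 = 11035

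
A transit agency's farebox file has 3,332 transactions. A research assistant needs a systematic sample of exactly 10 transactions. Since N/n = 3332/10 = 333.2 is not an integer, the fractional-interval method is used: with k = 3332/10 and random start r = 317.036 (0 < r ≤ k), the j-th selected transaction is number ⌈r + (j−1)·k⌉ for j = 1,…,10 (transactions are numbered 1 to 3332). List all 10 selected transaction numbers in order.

j=1: r + 0k = 317.036 → ⌈·⌉ = 318
j=2: r + 1k = 650.236 → ⌈·⌉ = 651
j=3: r + 2k = 983.436 → ⌈·⌉ = 984
j=4: r + 3k = 1316.636 → ⌈·⌉ = 1317
j=5: r + 4k = 1649.836 → ⌈·⌉ = 1650
j=6: r + 5k = 1983.036 → ⌈·⌉ = 1984
j=7: r + 6k = 2316.236 → ⌈·⌉ = 2317
j=8: r + 7k = 2649.436 → ⌈·⌉ = 2650
j=9: r + 8k = 2982.636 → ⌈·⌉ = 2983
j=10: r + 9k = 3315.836 → ⌈·⌉ = 3316

318, 651, 984, 1317, 1650, 1984, 2317, 2650, 2983, 3316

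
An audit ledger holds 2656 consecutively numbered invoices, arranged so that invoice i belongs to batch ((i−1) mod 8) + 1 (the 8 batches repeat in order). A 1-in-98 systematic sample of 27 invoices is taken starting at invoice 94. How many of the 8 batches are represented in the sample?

Consecutive selections differ by k = 98, so their batch numbers differ by 98 mod 8 = 2.
gcd(98, 8) = 2, so the sample visits 8/2 = 4 distinct residues mod 8.
Start 94 is batch 6; the batches hit are 2, 4, 6, 8.

4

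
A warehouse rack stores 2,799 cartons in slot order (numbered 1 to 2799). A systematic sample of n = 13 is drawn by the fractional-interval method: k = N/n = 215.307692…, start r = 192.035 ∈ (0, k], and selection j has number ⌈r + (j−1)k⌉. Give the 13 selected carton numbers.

193, 408, 623, 838, 1054, 1269, 1484, 1700, 1915, 2130, 2346, 2561, 2776

j=1: r + 0k = 192.035 → ⌈·⌉ = 193
j=2: r + 1k = 407.342692… → ⌈·⌉ = 408
j=3: r + 2k = 622.650384… → ⌈·⌉ = 623
j=4: r + 3k = 837.958076… → ⌈·⌉ = 838
j=5: r + 4k = 1053.265769… → ⌈·⌉ = 1054
j=6: r + 5k = 1268.573461… → ⌈·⌉ = 1269
j=7: r + 6k = 1483.881153… → ⌈·⌉ = 1484
j=8: r + 7k = 1699.188846… → ⌈·⌉ = 1700
j=9: r + 8k = 1914.496538… → ⌈·⌉ = 1915
j=10: r + 9k = 2129.804230… → ⌈·⌉ = 2130
j=11: r + 10k = 2345.111923… → ⌈·⌉ = 2346
j=12: r + 11k = 2560.419615… → ⌈·⌉ = 2561
j=13: r + 12k = 2775.727307… → ⌈·⌉ = 2776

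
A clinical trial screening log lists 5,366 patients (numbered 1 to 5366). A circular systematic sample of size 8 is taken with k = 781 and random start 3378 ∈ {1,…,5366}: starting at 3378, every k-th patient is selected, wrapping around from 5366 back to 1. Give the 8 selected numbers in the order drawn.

Selection 1: 3378
Selection 2: 3378 + 781 = 4159
Selection 3: 4159 + 781 = 4940
Selection 4: 4940 + 781 = 5721 → 5721 − 5366 = 355
Selection 5: 355 + 781 = 1136
Selection 6: 1136 + 781 = 1917
Selection 7: 1917 + 781 = 2698
Selection 8: 2698 + 781 = 3479

3378, 4159, 4940, 355, 1136, 1917, 2698, 3479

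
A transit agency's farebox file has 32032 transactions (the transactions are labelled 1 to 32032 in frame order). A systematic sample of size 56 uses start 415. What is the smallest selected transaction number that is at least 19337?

k = 32032/56 = 572
Steps past start: ⌈(19337 − 415)/572⌉ = ⌈18922/572⌉ = 34
Selected transaction: 415 + 34×572 = 19863

19863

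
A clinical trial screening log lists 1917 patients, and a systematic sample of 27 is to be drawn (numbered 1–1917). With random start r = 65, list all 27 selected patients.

k = N/n = 1917/27 = 71
patient 1: 65
patient 2: 65 + 71 = 136
patient 3: 136 + 71 = 207
patient 4: 207 + 71 = 278
patient 5: 278 + 71 = 349
patient 6: 349 + 71 = 420
patient 7: 420 + 71 = 491
patient 8: 491 + 71 = 562
patient 9: 562 + 71 = 633
patient 10: 633 + 71 = 704
patient 11: 704 + 71 = 775
patient 12: 775 + 71 = 846
patient 13: 846 + 71 = 917
patient 14: 917 + 71 = 988
patient 15: 988 + 71 = 1059
patient 16: 1059 + 71 = 1130
patient 17: 1130 + 71 = 1201
patient 18: 1201 + 71 = 1272
patient 19: 1272 + 71 = 1343
patient 20: 1343 + 71 = 1414
patient 21: 1414 + 71 = 1485
patient 22: 1485 + 71 = 1556
patient 23: 1556 + 71 = 1627
patient 24: 1627 + 71 = 1698
patient 25: 1698 + 71 = 1769
patient 26: 1769 + 71 = 1840
patient 27: 1840 + 71 = 1911

65, 136, 207, 278, 349, 420, 491, 562, 633, 704, 775, 846, 917, 988, 1059, 1130, 1201, 1272, 1343, 1414, 1485, 1556, 1627, 1698, 1769, 1840, 1911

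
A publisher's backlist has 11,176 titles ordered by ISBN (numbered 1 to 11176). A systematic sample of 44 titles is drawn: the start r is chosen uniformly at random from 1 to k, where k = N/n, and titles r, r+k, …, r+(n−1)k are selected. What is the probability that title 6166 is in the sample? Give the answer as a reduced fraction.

1/254

k = 11176/44 = 254.
Title 6166 is selected iff r ≡ 6166 (mod 254); exactly one such r in {1,…,254}.
Inclusion probability = 1/254.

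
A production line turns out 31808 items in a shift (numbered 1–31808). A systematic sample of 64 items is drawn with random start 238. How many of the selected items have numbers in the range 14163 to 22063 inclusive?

k = 31808/64 = 497
First selection ≥ 14163: 238 + ⌈(14163−238)/497⌉·497 = 238 + 29×497 = 14651
Last selection ≤ 22063: 238 + ⌊(22063−238)/497⌋·497 = 238 + 43×497 = 21609
Count = 43 − 29 + 1 = 15

15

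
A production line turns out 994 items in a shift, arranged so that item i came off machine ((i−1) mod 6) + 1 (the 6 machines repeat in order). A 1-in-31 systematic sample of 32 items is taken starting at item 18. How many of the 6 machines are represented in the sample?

Consecutive selections differ by k = 31, so their machine numbers differ by 31 mod 6 = 1.
gcd(31, 6) = 1, so the sample visits 6/1 = 6 distinct residues mod 6.
Start 18 is machine 6; the machines hit are 1, 2, 3, 4, 5, 6.

6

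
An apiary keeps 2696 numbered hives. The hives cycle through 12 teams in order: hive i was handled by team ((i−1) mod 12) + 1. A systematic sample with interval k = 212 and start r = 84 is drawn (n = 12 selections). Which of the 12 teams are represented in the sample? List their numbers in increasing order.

Consecutive selections differ by k = 212, so their team numbers differ by 212 mod 12 = 8.
gcd(212, 12) = 4, so the sample visits 12/4 = 3 distinct residues mod 12.
Start 84 is team 12; the teams hit are 4, 8, 12.

4, 8, 12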